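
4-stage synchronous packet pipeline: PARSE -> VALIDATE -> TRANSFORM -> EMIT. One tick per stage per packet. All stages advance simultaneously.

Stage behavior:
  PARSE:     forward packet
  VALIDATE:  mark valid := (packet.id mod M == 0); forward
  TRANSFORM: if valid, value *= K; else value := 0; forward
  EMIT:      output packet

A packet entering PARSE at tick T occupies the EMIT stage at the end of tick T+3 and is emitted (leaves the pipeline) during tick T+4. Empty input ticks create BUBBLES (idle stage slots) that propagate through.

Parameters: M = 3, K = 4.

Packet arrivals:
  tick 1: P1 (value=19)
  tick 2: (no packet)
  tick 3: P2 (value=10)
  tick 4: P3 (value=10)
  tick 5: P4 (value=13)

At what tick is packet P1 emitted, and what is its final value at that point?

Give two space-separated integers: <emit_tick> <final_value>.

Answer: 5 0

Derivation:
Tick 1: [PARSE:P1(v=19,ok=F), VALIDATE:-, TRANSFORM:-, EMIT:-] out:-; in:P1
Tick 2: [PARSE:-, VALIDATE:P1(v=19,ok=F), TRANSFORM:-, EMIT:-] out:-; in:-
Tick 3: [PARSE:P2(v=10,ok=F), VALIDATE:-, TRANSFORM:P1(v=0,ok=F), EMIT:-] out:-; in:P2
Tick 4: [PARSE:P3(v=10,ok=F), VALIDATE:P2(v=10,ok=F), TRANSFORM:-, EMIT:P1(v=0,ok=F)] out:-; in:P3
Tick 5: [PARSE:P4(v=13,ok=F), VALIDATE:P3(v=10,ok=T), TRANSFORM:P2(v=0,ok=F), EMIT:-] out:P1(v=0); in:P4
Tick 6: [PARSE:-, VALIDATE:P4(v=13,ok=F), TRANSFORM:P3(v=40,ok=T), EMIT:P2(v=0,ok=F)] out:-; in:-
Tick 7: [PARSE:-, VALIDATE:-, TRANSFORM:P4(v=0,ok=F), EMIT:P3(v=40,ok=T)] out:P2(v=0); in:-
Tick 8: [PARSE:-, VALIDATE:-, TRANSFORM:-, EMIT:P4(v=0,ok=F)] out:P3(v=40); in:-
Tick 9: [PARSE:-, VALIDATE:-, TRANSFORM:-, EMIT:-] out:P4(v=0); in:-
P1: arrives tick 1, valid=False (id=1, id%3=1), emit tick 5, final value 0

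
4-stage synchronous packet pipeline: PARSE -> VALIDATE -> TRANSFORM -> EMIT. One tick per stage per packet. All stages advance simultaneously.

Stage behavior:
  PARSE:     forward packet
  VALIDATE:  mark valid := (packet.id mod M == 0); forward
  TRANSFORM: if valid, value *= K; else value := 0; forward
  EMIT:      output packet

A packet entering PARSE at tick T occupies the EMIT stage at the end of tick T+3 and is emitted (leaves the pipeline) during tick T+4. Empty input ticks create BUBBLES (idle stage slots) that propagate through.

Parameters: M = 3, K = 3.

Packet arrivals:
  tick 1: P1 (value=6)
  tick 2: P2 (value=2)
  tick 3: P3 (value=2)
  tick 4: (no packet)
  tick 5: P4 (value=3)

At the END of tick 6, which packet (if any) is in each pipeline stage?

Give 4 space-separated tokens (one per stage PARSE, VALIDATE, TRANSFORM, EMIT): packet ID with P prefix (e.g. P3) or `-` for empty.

Tick 1: [PARSE:P1(v=6,ok=F), VALIDATE:-, TRANSFORM:-, EMIT:-] out:-; in:P1
Tick 2: [PARSE:P2(v=2,ok=F), VALIDATE:P1(v=6,ok=F), TRANSFORM:-, EMIT:-] out:-; in:P2
Tick 3: [PARSE:P3(v=2,ok=F), VALIDATE:P2(v=2,ok=F), TRANSFORM:P1(v=0,ok=F), EMIT:-] out:-; in:P3
Tick 4: [PARSE:-, VALIDATE:P3(v=2,ok=T), TRANSFORM:P2(v=0,ok=F), EMIT:P1(v=0,ok=F)] out:-; in:-
Tick 5: [PARSE:P4(v=3,ok=F), VALIDATE:-, TRANSFORM:P3(v=6,ok=T), EMIT:P2(v=0,ok=F)] out:P1(v=0); in:P4
Tick 6: [PARSE:-, VALIDATE:P4(v=3,ok=F), TRANSFORM:-, EMIT:P3(v=6,ok=T)] out:P2(v=0); in:-
At end of tick 6: ['-', 'P4', '-', 'P3']

Answer: - P4 - P3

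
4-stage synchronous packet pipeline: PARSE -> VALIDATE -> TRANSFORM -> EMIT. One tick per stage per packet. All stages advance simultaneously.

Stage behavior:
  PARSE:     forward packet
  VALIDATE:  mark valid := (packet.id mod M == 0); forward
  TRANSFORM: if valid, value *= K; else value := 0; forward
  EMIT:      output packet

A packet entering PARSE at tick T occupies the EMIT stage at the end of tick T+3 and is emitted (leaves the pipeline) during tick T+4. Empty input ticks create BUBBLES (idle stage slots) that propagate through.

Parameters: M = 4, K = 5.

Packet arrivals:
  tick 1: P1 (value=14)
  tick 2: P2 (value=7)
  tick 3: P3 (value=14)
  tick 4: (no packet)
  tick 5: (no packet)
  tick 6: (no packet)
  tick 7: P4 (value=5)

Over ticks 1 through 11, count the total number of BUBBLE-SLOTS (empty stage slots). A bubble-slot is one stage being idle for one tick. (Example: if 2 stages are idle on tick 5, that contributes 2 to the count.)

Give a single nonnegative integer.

Tick 1: [PARSE:P1(v=14,ok=F), VALIDATE:-, TRANSFORM:-, EMIT:-] out:-; bubbles=3
Tick 2: [PARSE:P2(v=7,ok=F), VALIDATE:P1(v=14,ok=F), TRANSFORM:-, EMIT:-] out:-; bubbles=2
Tick 3: [PARSE:P3(v=14,ok=F), VALIDATE:P2(v=7,ok=F), TRANSFORM:P1(v=0,ok=F), EMIT:-] out:-; bubbles=1
Tick 4: [PARSE:-, VALIDATE:P3(v=14,ok=F), TRANSFORM:P2(v=0,ok=F), EMIT:P1(v=0,ok=F)] out:-; bubbles=1
Tick 5: [PARSE:-, VALIDATE:-, TRANSFORM:P3(v=0,ok=F), EMIT:P2(v=0,ok=F)] out:P1(v=0); bubbles=2
Tick 6: [PARSE:-, VALIDATE:-, TRANSFORM:-, EMIT:P3(v=0,ok=F)] out:P2(v=0); bubbles=3
Tick 7: [PARSE:P4(v=5,ok=F), VALIDATE:-, TRANSFORM:-, EMIT:-] out:P3(v=0); bubbles=3
Tick 8: [PARSE:-, VALIDATE:P4(v=5,ok=T), TRANSFORM:-, EMIT:-] out:-; bubbles=3
Tick 9: [PARSE:-, VALIDATE:-, TRANSFORM:P4(v=25,ok=T), EMIT:-] out:-; bubbles=3
Tick 10: [PARSE:-, VALIDATE:-, TRANSFORM:-, EMIT:P4(v=25,ok=T)] out:-; bubbles=3
Tick 11: [PARSE:-, VALIDATE:-, TRANSFORM:-, EMIT:-] out:P4(v=25); bubbles=4
Total bubble-slots: 28

Answer: 28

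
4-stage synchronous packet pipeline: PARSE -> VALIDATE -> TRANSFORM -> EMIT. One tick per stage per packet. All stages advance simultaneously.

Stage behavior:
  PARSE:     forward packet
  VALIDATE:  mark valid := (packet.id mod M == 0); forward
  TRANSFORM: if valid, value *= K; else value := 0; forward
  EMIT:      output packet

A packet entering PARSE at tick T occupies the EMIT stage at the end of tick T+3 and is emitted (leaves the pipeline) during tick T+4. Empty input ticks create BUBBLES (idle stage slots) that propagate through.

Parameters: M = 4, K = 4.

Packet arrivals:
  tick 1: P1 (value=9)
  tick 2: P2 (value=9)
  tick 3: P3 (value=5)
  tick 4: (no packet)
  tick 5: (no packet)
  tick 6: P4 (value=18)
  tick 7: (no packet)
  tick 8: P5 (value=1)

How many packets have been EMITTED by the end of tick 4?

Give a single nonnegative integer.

Tick 1: [PARSE:P1(v=9,ok=F), VALIDATE:-, TRANSFORM:-, EMIT:-] out:-; in:P1
Tick 2: [PARSE:P2(v=9,ok=F), VALIDATE:P1(v=9,ok=F), TRANSFORM:-, EMIT:-] out:-; in:P2
Tick 3: [PARSE:P3(v=5,ok=F), VALIDATE:P2(v=9,ok=F), TRANSFORM:P1(v=0,ok=F), EMIT:-] out:-; in:P3
Tick 4: [PARSE:-, VALIDATE:P3(v=5,ok=F), TRANSFORM:P2(v=0,ok=F), EMIT:P1(v=0,ok=F)] out:-; in:-
Emitted by tick 4: []

Answer: 0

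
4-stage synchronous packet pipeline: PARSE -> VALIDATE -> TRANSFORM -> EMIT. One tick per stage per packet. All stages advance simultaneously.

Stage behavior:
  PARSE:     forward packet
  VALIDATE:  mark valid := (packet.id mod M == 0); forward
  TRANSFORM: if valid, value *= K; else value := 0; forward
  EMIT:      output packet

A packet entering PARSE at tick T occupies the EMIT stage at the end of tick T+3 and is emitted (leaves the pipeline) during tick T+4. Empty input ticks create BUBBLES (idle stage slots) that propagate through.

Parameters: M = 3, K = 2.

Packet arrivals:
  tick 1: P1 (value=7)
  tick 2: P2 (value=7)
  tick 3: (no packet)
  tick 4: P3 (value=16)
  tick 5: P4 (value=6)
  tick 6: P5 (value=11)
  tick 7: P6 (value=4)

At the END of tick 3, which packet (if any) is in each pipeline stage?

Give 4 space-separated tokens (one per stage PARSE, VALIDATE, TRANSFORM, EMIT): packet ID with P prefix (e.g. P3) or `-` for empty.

Tick 1: [PARSE:P1(v=7,ok=F), VALIDATE:-, TRANSFORM:-, EMIT:-] out:-; in:P1
Tick 2: [PARSE:P2(v=7,ok=F), VALIDATE:P1(v=7,ok=F), TRANSFORM:-, EMIT:-] out:-; in:P2
Tick 3: [PARSE:-, VALIDATE:P2(v=7,ok=F), TRANSFORM:P1(v=0,ok=F), EMIT:-] out:-; in:-
At end of tick 3: ['-', 'P2', 'P1', '-']

Answer: - P2 P1 -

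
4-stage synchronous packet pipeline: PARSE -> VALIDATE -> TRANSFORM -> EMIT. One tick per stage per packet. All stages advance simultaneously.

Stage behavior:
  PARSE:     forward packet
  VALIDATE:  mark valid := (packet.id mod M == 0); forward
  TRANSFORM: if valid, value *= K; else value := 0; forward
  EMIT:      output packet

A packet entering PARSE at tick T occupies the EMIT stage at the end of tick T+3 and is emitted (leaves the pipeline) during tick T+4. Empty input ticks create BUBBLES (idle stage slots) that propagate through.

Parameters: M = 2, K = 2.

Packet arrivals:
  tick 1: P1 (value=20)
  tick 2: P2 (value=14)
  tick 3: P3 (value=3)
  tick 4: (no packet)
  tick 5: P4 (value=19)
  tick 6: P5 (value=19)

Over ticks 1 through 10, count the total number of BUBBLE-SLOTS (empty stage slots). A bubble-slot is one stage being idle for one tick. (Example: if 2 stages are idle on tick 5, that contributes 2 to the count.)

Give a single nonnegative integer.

Tick 1: [PARSE:P1(v=20,ok=F), VALIDATE:-, TRANSFORM:-, EMIT:-] out:-; bubbles=3
Tick 2: [PARSE:P2(v=14,ok=F), VALIDATE:P1(v=20,ok=F), TRANSFORM:-, EMIT:-] out:-; bubbles=2
Tick 3: [PARSE:P3(v=3,ok=F), VALIDATE:P2(v=14,ok=T), TRANSFORM:P1(v=0,ok=F), EMIT:-] out:-; bubbles=1
Tick 4: [PARSE:-, VALIDATE:P3(v=3,ok=F), TRANSFORM:P2(v=28,ok=T), EMIT:P1(v=0,ok=F)] out:-; bubbles=1
Tick 5: [PARSE:P4(v=19,ok=F), VALIDATE:-, TRANSFORM:P3(v=0,ok=F), EMIT:P2(v=28,ok=T)] out:P1(v=0); bubbles=1
Tick 6: [PARSE:P5(v=19,ok=F), VALIDATE:P4(v=19,ok=T), TRANSFORM:-, EMIT:P3(v=0,ok=F)] out:P2(v=28); bubbles=1
Tick 7: [PARSE:-, VALIDATE:P5(v=19,ok=F), TRANSFORM:P4(v=38,ok=T), EMIT:-] out:P3(v=0); bubbles=2
Tick 8: [PARSE:-, VALIDATE:-, TRANSFORM:P5(v=0,ok=F), EMIT:P4(v=38,ok=T)] out:-; bubbles=2
Tick 9: [PARSE:-, VALIDATE:-, TRANSFORM:-, EMIT:P5(v=0,ok=F)] out:P4(v=38); bubbles=3
Tick 10: [PARSE:-, VALIDATE:-, TRANSFORM:-, EMIT:-] out:P5(v=0); bubbles=4
Total bubble-slots: 20

Answer: 20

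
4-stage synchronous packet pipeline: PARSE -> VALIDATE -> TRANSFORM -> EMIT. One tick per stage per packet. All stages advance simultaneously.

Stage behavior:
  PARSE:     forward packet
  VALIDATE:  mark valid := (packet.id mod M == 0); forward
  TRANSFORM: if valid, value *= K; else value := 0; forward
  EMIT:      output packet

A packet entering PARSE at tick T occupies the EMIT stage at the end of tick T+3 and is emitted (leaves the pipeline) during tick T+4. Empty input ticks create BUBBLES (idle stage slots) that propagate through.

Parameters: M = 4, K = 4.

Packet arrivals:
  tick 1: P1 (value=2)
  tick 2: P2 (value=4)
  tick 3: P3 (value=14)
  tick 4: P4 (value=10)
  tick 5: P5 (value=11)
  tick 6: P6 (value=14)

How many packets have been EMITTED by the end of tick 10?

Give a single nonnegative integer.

Answer: 6

Derivation:
Tick 1: [PARSE:P1(v=2,ok=F), VALIDATE:-, TRANSFORM:-, EMIT:-] out:-; in:P1
Tick 2: [PARSE:P2(v=4,ok=F), VALIDATE:P1(v=2,ok=F), TRANSFORM:-, EMIT:-] out:-; in:P2
Tick 3: [PARSE:P3(v=14,ok=F), VALIDATE:P2(v=4,ok=F), TRANSFORM:P1(v=0,ok=F), EMIT:-] out:-; in:P3
Tick 4: [PARSE:P4(v=10,ok=F), VALIDATE:P3(v=14,ok=F), TRANSFORM:P2(v=0,ok=F), EMIT:P1(v=0,ok=F)] out:-; in:P4
Tick 5: [PARSE:P5(v=11,ok=F), VALIDATE:P4(v=10,ok=T), TRANSFORM:P3(v=0,ok=F), EMIT:P2(v=0,ok=F)] out:P1(v=0); in:P5
Tick 6: [PARSE:P6(v=14,ok=F), VALIDATE:P5(v=11,ok=F), TRANSFORM:P4(v=40,ok=T), EMIT:P3(v=0,ok=F)] out:P2(v=0); in:P6
Tick 7: [PARSE:-, VALIDATE:P6(v=14,ok=F), TRANSFORM:P5(v=0,ok=F), EMIT:P4(v=40,ok=T)] out:P3(v=0); in:-
Tick 8: [PARSE:-, VALIDATE:-, TRANSFORM:P6(v=0,ok=F), EMIT:P5(v=0,ok=F)] out:P4(v=40); in:-
Tick 9: [PARSE:-, VALIDATE:-, TRANSFORM:-, EMIT:P6(v=0,ok=F)] out:P5(v=0); in:-
Tick 10: [PARSE:-, VALIDATE:-, TRANSFORM:-, EMIT:-] out:P6(v=0); in:-
Emitted by tick 10: ['P1', 'P2', 'P3', 'P4', 'P5', 'P6']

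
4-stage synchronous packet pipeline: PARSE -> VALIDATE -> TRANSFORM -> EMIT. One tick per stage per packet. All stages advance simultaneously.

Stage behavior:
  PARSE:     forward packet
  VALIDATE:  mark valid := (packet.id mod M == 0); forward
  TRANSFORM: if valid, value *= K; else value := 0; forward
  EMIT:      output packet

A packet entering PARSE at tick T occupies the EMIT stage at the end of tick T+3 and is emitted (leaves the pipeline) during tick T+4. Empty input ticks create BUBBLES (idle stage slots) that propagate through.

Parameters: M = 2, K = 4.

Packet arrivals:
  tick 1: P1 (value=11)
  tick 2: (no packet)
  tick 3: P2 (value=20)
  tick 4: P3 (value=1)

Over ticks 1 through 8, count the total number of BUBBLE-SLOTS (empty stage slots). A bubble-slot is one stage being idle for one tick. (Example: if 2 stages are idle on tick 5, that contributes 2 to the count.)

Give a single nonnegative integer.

Answer: 20

Derivation:
Tick 1: [PARSE:P1(v=11,ok=F), VALIDATE:-, TRANSFORM:-, EMIT:-] out:-; bubbles=3
Tick 2: [PARSE:-, VALIDATE:P1(v=11,ok=F), TRANSFORM:-, EMIT:-] out:-; bubbles=3
Tick 3: [PARSE:P2(v=20,ok=F), VALIDATE:-, TRANSFORM:P1(v=0,ok=F), EMIT:-] out:-; bubbles=2
Tick 4: [PARSE:P3(v=1,ok=F), VALIDATE:P2(v=20,ok=T), TRANSFORM:-, EMIT:P1(v=0,ok=F)] out:-; bubbles=1
Tick 5: [PARSE:-, VALIDATE:P3(v=1,ok=F), TRANSFORM:P2(v=80,ok=T), EMIT:-] out:P1(v=0); bubbles=2
Tick 6: [PARSE:-, VALIDATE:-, TRANSFORM:P3(v=0,ok=F), EMIT:P2(v=80,ok=T)] out:-; bubbles=2
Tick 7: [PARSE:-, VALIDATE:-, TRANSFORM:-, EMIT:P3(v=0,ok=F)] out:P2(v=80); bubbles=3
Tick 8: [PARSE:-, VALIDATE:-, TRANSFORM:-, EMIT:-] out:P3(v=0); bubbles=4
Total bubble-slots: 20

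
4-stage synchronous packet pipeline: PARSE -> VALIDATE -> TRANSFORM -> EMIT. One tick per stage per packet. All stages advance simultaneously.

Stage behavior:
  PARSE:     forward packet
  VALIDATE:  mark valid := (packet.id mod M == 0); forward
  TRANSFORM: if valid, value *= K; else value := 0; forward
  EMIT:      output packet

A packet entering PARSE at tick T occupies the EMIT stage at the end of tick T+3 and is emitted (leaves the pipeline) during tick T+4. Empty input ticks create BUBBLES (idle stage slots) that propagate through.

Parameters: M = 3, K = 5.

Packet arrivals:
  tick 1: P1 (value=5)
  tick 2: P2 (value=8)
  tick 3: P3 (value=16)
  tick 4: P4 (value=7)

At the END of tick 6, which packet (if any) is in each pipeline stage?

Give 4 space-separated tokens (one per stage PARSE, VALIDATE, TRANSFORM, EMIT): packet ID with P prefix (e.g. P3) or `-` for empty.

Answer: - - P4 P3

Derivation:
Tick 1: [PARSE:P1(v=5,ok=F), VALIDATE:-, TRANSFORM:-, EMIT:-] out:-; in:P1
Tick 2: [PARSE:P2(v=8,ok=F), VALIDATE:P1(v=5,ok=F), TRANSFORM:-, EMIT:-] out:-; in:P2
Tick 3: [PARSE:P3(v=16,ok=F), VALIDATE:P2(v=8,ok=F), TRANSFORM:P1(v=0,ok=F), EMIT:-] out:-; in:P3
Tick 4: [PARSE:P4(v=7,ok=F), VALIDATE:P3(v=16,ok=T), TRANSFORM:P2(v=0,ok=F), EMIT:P1(v=0,ok=F)] out:-; in:P4
Tick 5: [PARSE:-, VALIDATE:P4(v=7,ok=F), TRANSFORM:P3(v=80,ok=T), EMIT:P2(v=0,ok=F)] out:P1(v=0); in:-
Tick 6: [PARSE:-, VALIDATE:-, TRANSFORM:P4(v=0,ok=F), EMIT:P3(v=80,ok=T)] out:P2(v=0); in:-
At end of tick 6: ['-', '-', 'P4', 'P3']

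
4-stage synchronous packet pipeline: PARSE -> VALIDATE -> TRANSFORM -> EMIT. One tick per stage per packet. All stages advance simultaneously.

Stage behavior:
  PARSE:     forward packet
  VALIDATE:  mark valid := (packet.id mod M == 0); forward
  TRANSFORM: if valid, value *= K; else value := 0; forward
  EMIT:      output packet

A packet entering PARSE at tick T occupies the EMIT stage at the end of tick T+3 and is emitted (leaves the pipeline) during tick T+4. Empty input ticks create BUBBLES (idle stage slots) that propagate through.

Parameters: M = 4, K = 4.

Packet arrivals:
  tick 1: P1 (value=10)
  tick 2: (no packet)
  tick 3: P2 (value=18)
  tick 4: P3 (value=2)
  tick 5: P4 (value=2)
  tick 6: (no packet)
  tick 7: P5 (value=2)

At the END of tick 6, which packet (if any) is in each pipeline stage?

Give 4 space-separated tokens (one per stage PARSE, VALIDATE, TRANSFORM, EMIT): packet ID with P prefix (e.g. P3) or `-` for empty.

Answer: - P4 P3 P2

Derivation:
Tick 1: [PARSE:P1(v=10,ok=F), VALIDATE:-, TRANSFORM:-, EMIT:-] out:-; in:P1
Tick 2: [PARSE:-, VALIDATE:P1(v=10,ok=F), TRANSFORM:-, EMIT:-] out:-; in:-
Tick 3: [PARSE:P2(v=18,ok=F), VALIDATE:-, TRANSFORM:P1(v=0,ok=F), EMIT:-] out:-; in:P2
Tick 4: [PARSE:P3(v=2,ok=F), VALIDATE:P2(v=18,ok=F), TRANSFORM:-, EMIT:P1(v=0,ok=F)] out:-; in:P3
Tick 5: [PARSE:P4(v=2,ok=F), VALIDATE:P3(v=2,ok=F), TRANSFORM:P2(v=0,ok=F), EMIT:-] out:P1(v=0); in:P4
Tick 6: [PARSE:-, VALIDATE:P4(v=2,ok=T), TRANSFORM:P3(v=0,ok=F), EMIT:P2(v=0,ok=F)] out:-; in:-
At end of tick 6: ['-', 'P4', 'P3', 'P2']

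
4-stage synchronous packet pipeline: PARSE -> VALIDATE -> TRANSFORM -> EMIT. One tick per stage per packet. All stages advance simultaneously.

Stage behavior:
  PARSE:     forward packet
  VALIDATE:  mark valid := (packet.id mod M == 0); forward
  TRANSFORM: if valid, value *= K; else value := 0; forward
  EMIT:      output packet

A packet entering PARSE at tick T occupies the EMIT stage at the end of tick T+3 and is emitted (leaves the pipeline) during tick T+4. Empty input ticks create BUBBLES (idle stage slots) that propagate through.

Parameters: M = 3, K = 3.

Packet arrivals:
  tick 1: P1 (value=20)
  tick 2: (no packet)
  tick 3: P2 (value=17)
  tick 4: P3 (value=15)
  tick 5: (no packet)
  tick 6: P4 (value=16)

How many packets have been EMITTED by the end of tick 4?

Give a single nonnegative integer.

Tick 1: [PARSE:P1(v=20,ok=F), VALIDATE:-, TRANSFORM:-, EMIT:-] out:-; in:P1
Tick 2: [PARSE:-, VALIDATE:P1(v=20,ok=F), TRANSFORM:-, EMIT:-] out:-; in:-
Tick 3: [PARSE:P2(v=17,ok=F), VALIDATE:-, TRANSFORM:P1(v=0,ok=F), EMIT:-] out:-; in:P2
Tick 4: [PARSE:P3(v=15,ok=F), VALIDATE:P2(v=17,ok=F), TRANSFORM:-, EMIT:P1(v=0,ok=F)] out:-; in:P3
Emitted by tick 4: []

Answer: 0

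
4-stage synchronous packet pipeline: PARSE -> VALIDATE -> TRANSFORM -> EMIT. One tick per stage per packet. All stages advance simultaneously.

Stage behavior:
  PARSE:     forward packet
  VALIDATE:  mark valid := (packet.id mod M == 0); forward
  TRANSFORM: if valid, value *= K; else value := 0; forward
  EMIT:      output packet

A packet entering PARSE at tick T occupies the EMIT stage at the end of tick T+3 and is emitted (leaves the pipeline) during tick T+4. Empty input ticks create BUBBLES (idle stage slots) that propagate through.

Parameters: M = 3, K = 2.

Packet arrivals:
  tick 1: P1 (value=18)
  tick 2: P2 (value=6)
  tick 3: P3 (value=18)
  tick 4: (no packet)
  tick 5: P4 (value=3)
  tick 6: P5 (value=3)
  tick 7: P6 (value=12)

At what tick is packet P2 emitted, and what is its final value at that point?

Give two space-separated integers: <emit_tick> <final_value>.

Answer: 6 0

Derivation:
Tick 1: [PARSE:P1(v=18,ok=F), VALIDATE:-, TRANSFORM:-, EMIT:-] out:-; in:P1
Tick 2: [PARSE:P2(v=6,ok=F), VALIDATE:P1(v=18,ok=F), TRANSFORM:-, EMIT:-] out:-; in:P2
Tick 3: [PARSE:P3(v=18,ok=F), VALIDATE:P2(v=6,ok=F), TRANSFORM:P1(v=0,ok=F), EMIT:-] out:-; in:P3
Tick 4: [PARSE:-, VALIDATE:P3(v=18,ok=T), TRANSFORM:P2(v=0,ok=F), EMIT:P1(v=0,ok=F)] out:-; in:-
Tick 5: [PARSE:P4(v=3,ok=F), VALIDATE:-, TRANSFORM:P3(v=36,ok=T), EMIT:P2(v=0,ok=F)] out:P1(v=0); in:P4
Tick 6: [PARSE:P5(v=3,ok=F), VALIDATE:P4(v=3,ok=F), TRANSFORM:-, EMIT:P3(v=36,ok=T)] out:P2(v=0); in:P5
Tick 7: [PARSE:P6(v=12,ok=F), VALIDATE:P5(v=3,ok=F), TRANSFORM:P4(v=0,ok=F), EMIT:-] out:P3(v=36); in:P6
Tick 8: [PARSE:-, VALIDATE:P6(v=12,ok=T), TRANSFORM:P5(v=0,ok=F), EMIT:P4(v=0,ok=F)] out:-; in:-
Tick 9: [PARSE:-, VALIDATE:-, TRANSFORM:P6(v=24,ok=T), EMIT:P5(v=0,ok=F)] out:P4(v=0); in:-
Tick 10: [PARSE:-, VALIDATE:-, TRANSFORM:-, EMIT:P6(v=24,ok=T)] out:P5(v=0); in:-
Tick 11: [PARSE:-, VALIDATE:-, TRANSFORM:-, EMIT:-] out:P6(v=24); in:-
P2: arrives tick 2, valid=False (id=2, id%3=2), emit tick 6, final value 0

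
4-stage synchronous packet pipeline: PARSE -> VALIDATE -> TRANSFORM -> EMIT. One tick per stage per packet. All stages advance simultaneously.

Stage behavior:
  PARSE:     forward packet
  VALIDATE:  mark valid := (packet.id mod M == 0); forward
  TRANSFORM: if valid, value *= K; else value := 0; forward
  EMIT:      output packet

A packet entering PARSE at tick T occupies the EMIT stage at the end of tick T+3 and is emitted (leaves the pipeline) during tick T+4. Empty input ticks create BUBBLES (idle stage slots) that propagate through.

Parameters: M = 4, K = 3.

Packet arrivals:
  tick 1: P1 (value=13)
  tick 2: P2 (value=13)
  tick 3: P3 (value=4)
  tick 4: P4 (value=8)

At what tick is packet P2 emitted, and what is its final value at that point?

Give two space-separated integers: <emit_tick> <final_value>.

Answer: 6 0

Derivation:
Tick 1: [PARSE:P1(v=13,ok=F), VALIDATE:-, TRANSFORM:-, EMIT:-] out:-; in:P1
Tick 2: [PARSE:P2(v=13,ok=F), VALIDATE:P1(v=13,ok=F), TRANSFORM:-, EMIT:-] out:-; in:P2
Tick 3: [PARSE:P3(v=4,ok=F), VALIDATE:P2(v=13,ok=F), TRANSFORM:P1(v=0,ok=F), EMIT:-] out:-; in:P3
Tick 4: [PARSE:P4(v=8,ok=F), VALIDATE:P3(v=4,ok=F), TRANSFORM:P2(v=0,ok=F), EMIT:P1(v=0,ok=F)] out:-; in:P4
Tick 5: [PARSE:-, VALIDATE:P4(v=8,ok=T), TRANSFORM:P3(v=0,ok=F), EMIT:P2(v=0,ok=F)] out:P1(v=0); in:-
Tick 6: [PARSE:-, VALIDATE:-, TRANSFORM:P4(v=24,ok=T), EMIT:P3(v=0,ok=F)] out:P2(v=0); in:-
Tick 7: [PARSE:-, VALIDATE:-, TRANSFORM:-, EMIT:P4(v=24,ok=T)] out:P3(v=0); in:-
Tick 8: [PARSE:-, VALIDATE:-, TRANSFORM:-, EMIT:-] out:P4(v=24); in:-
P2: arrives tick 2, valid=False (id=2, id%4=2), emit tick 6, final value 0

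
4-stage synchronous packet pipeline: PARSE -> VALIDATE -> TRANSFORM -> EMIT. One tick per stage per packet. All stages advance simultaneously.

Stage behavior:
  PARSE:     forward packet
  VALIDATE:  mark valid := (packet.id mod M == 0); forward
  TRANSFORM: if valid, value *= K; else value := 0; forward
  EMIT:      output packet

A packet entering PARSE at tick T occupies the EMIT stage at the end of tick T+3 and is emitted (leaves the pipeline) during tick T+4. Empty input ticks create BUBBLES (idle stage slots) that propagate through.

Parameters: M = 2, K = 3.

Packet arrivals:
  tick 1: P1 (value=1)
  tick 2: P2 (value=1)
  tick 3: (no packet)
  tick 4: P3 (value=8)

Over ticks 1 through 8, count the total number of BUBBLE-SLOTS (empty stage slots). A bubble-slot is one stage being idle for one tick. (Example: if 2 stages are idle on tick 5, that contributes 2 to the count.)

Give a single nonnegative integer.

Answer: 20

Derivation:
Tick 1: [PARSE:P1(v=1,ok=F), VALIDATE:-, TRANSFORM:-, EMIT:-] out:-; bubbles=3
Tick 2: [PARSE:P2(v=1,ok=F), VALIDATE:P1(v=1,ok=F), TRANSFORM:-, EMIT:-] out:-; bubbles=2
Tick 3: [PARSE:-, VALIDATE:P2(v=1,ok=T), TRANSFORM:P1(v=0,ok=F), EMIT:-] out:-; bubbles=2
Tick 4: [PARSE:P3(v=8,ok=F), VALIDATE:-, TRANSFORM:P2(v=3,ok=T), EMIT:P1(v=0,ok=F)] out:-; bubbles=1
Tick 5: [PARSE:-, VALIDATE:P3(v=8,ok=F), TRANSFORM:-, EMIT:P2(v=3,ok=T)] out:P1(v=0); bubbles=2
Tick 6: [PARSE:-, VALIDATE:-, TRANSFORM:P3(v=0,ok=F), EMIT:-] out:P2(v=3); bubbles=3
Tick 7: [PARSE:-, VALIDATE:-, TRANSFORM:-, EMIT:P3(v=0,ok=F)] out:-; bubbles=3
Tick 8: [PARSE:-, VALIDATE:-, TRANSFORM:-, EMIT:-] out:P3(v=0); bubbles=4
Total bubble-slots: 20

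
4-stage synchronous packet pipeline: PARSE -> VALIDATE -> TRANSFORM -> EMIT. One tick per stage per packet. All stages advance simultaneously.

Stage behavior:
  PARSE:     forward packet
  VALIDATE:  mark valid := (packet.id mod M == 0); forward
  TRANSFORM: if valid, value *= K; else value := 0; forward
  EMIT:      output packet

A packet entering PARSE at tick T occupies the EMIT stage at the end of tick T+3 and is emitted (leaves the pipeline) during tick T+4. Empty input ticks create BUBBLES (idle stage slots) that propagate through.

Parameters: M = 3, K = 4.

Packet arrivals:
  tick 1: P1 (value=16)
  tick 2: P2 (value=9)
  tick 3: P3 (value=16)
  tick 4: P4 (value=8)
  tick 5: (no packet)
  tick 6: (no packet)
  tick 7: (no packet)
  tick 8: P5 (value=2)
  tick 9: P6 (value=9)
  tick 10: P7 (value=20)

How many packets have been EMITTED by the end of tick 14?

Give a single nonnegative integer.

Answer: 7

Derivation:
Tick 1: [PARSE:P1(v=16,ok=F), VALIDATE:-, TRANSFORM:-, EMIT:-] out:-; in:P1
Tick 2: [PARSE:P2(v=9,ok=F), VALIDATE:P1(v=16,ok=F), TRANSFORM:-, EMIT:-] out:-; in:P2
Tick 3: [PARSE:P3(v=16,ok=F), VALIDATE:P2(v=9,ok=F), TRANSFORM:P1(v=0,ok=F), EMIT:-] out:-; in:P3
Tick 4: [PARSE:P4(v=8,ok=F), VALIDATE:P3(v=16,ok=T), TRANSFORM:P2(v=0,ok=F), EMIT:P1(v=0,ok=F)] out:-; in:P4
Tick 5: [PARSE:-, VALIDATE:P4(v=8,ok=F), TRANSFORM:P3(v=64,ok=T), EMIT:P2(v=0,ok=F)] out:P1(v=0); in:-
Tick 6: [PARSE:-, VALIDATE:-, TRANSFORM:P4(v=0,ok=F), EMIT:P3(v=64,ok=T)] out:P2(v=0); in:-
Tick 7: [PARSE:-, VALIDATE:-, TRANSFORM:-, EMIT:P4(v=0,ok=F)] out:P3(v=64); in:-
Tick 8: [PARSE:P5(v=2,ok=F), VALIDATE:-, TRANSFORM:-, EMIT:-] out:P4(v=0); in:P5
Tick 9: [PARSE:P6(v=9,ok=F), VALIDATE:P5(v=2,ok=F), TRANSFORM:-, EMIT:-] out:-; in:P6
Tick 10: [PARSE:P7(v=20,ok=F), VALIDATE:P6(v=9,ok=T), TRANSFORM:P5(v=0,ok=F), EMIT:-] out:-; in:P7
Tick 11: [PARSE:-, VALIDATE:P7(v=20,ok=F), TRANSFORM:P6(v=36,ok=T), EMIT:P5(v=0,ok=F)] out:-; in:-
Tick 12: [PARSE:-, VALIDATE:-, TRANSFORM:P7(v=0,ok=F), EMIT:P6(v=36,ok=T)] out:P5(v=0); in:-
Tick 13: [PARSE:-, VALIDATE:-, TRANSFORM:-, EMIT:P7(v=0,ok=F)] out:P6(v=36); in:-
Tick 14: [PARSE:-, VALIDATE:-, TRANSFORM:-, EMIT:-] out:P7(v=0); in:-
Emitted by tick 14: ['P1', 'P2', 'P3', 'P4', 'P5', 'P6', 'P7']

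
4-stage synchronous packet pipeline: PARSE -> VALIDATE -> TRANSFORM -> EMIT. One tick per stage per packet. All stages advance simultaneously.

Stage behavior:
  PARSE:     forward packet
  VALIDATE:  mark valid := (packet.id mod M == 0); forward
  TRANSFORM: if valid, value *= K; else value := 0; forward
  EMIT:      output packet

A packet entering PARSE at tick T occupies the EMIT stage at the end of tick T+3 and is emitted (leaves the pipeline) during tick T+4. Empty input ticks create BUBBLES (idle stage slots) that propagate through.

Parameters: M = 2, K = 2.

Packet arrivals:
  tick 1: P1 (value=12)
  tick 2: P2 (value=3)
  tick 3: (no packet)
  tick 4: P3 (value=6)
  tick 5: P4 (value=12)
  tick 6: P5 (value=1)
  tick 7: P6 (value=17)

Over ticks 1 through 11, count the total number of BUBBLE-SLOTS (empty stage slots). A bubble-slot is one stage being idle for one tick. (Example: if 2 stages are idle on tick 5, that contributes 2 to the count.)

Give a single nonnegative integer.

Tick 1: [PARSE:P1(v=12,ok=F), VALIDATE:-, TRANSFORM:-, EMIT:-] out:-; bubbles=3
Tick 2: [PARSE:P2(v=3,ok=F), VALIDATE:P1(v=12,ok=F), TRANSFORM:-, EMIT:-] out:-; bubbles=2
Tick 3: [PARSE:-, VALIDATE:P2(v=3,ok=T), TRANSFORM:P1(v=0,ok=F), EMIT:-] out:-; bubbles=2
Tick 4: [PARSE:P3(v=6,ok=F), VALIDATE:-, TRANSFORM:P2(v=6,ok=T), EMIT:P1(v=0,ok=F)] out:-; bubbles=1
Tick 5: [PARSE:P4(v=12,ok=F), VALIDATE:P3(v=6,ok=F), TRANSFORM:-, EMIT:P2(v=6,ok=T)] out:P1(v=0); bubbles=1
Tick 6: [PARSE:P5(v=1,ok=F), VALIDATE:P4(v=12,ok=T), TRANSFORM:P3(v=0,ok=F), EMIT:-] out:P2(v=6); bubbles=1
Tick 7: [PARSE:P6(v=17,ok=F), VALIDATE:P5(v=1,ok=F), TRANSFORM:P4(v=24,ok=T), EMIT:P3(v=0,ok=F)] out:-; bubbles=0
Tick 8: [PARSE:-, VALIDATE:P6(v=17,ok=T), TRANSFORM:P5(v=0,ok=F), EMIT:P4(v=24,ok=T)] out:P3(v=0); bubbles=1
Tick 9: [PARSE:-, VALIDATE:-, TRANSFORM:P6(v=34,ok=T), EMIT:P5(v=0,ok=F)] out:P4(v=24); bubbles=2
Tick 10: [PARSE:-, VALIDATE:-, TRANSFORM:-, EMIT:P6(v=34,ok=T)] out:P5(v=0); bubbles=3
Tick 11: [PARSE:-, VALIDATE:-, TRANSFORM:-, EMIT:-] out:P6(v=34); bubbles=4
Total bubble-slots: 20

Answer: 20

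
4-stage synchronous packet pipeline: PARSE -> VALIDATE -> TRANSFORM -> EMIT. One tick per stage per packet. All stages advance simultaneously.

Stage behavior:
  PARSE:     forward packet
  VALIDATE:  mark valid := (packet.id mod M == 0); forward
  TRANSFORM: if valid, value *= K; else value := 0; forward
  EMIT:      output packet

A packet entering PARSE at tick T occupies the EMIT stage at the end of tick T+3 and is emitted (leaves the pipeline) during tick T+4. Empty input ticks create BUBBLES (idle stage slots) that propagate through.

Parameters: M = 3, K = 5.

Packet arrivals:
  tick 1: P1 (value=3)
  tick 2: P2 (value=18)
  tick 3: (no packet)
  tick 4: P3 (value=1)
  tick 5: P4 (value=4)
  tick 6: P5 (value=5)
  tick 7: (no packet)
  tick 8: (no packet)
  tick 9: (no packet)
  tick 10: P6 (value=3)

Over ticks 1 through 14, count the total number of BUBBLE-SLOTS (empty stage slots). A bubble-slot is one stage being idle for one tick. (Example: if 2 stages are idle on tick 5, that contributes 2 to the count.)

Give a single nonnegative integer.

Answer: 32

Derivation:
Tick 1: [PARSE:P1(v=3,ok=F), VALIDATE:-, TRANSFORM:-, EMIT:-] out:-; bubbles=3
Tick 2: [PARSE:P2(v=18,ok=F), VALIDATE:P1(v=3,ok=F), TRANSFORM:-, EMIT:-] out:-; bubbles=2
Tick 3: [PARSE:-, VALIDATE:P2(v=18,ok=F), TRANSFORM:P1(v=0,ok=F), EMIT:-] out:-; bubbles=2
Tick 4: [PARSE:P3(v=1,ok=F), VALIDATE:-, TRANSFORM:P2(v=0,ok=F), EMIT:P1(v=0,ok=F)] out:-; bubbles=1
Tick 5: [PARSE:P4(v=4,ok=F), VALIDATE:P3(v=1,ok=T), TRANSFORM:-, EMIT:P2(v=0,ok=F)] out:P1(v=0); bubbles=1
Tick 6: [PARSE:P5(v=5,ok=F), VALIDATE:P4(v=4,ok=F), TRANSFORM:P3(v=5,ok=T), EMIT:-] out:P2(v=0); bubbles=1
Tick 7: [PARSE:-, VALIDATE:P5(v=5,ok=F), TRANSFORM:P4(v=0,ok=F), EMIT:P3(v=5,ok=T)] out:-; bubbles=1
Tick 8: [PARSE:-, VALIDATE:-, TRANSFORM:P5(v=0,ok=F), EMIT:P4(v=0,ok=F)] out:P3(v=5); bubbles=2
Tick 9: [PARSE:-, VALIDATE:-, TRANSFORM:-, EMIT:P5(v=0,ok=F)] out:P4(v=0); bubbles=3
Tick 10: [PARSE:P6(v=3,ok=F), VALIDATE:-, TRANSFORM:-, EMIT:-] out:P5(v=0); bubbles=3
Tick 11: [PARSE:-, VALIDATE:P6(v=3,ok=T), TRANSFORM:-, EMIT:-] out:-; bubbles=3
Tick 12: [PARSE:-, VALIDATE:-, TRANSFORM:P6(v=15,ok=T), EMIT:-] out:-; bubbles=3
Tick 13: [PARSE:-, VALIDATE:-, TRANSFORM:-, EMIT:P6(v=15,ok=T)] out:-; bubbles=3
Tick 14: [PARSE:-, VALIDATE:-, TRANSFORM:-, EMIT:-] out:P6(v=15); bubbles=4
Total bubble-slots: 32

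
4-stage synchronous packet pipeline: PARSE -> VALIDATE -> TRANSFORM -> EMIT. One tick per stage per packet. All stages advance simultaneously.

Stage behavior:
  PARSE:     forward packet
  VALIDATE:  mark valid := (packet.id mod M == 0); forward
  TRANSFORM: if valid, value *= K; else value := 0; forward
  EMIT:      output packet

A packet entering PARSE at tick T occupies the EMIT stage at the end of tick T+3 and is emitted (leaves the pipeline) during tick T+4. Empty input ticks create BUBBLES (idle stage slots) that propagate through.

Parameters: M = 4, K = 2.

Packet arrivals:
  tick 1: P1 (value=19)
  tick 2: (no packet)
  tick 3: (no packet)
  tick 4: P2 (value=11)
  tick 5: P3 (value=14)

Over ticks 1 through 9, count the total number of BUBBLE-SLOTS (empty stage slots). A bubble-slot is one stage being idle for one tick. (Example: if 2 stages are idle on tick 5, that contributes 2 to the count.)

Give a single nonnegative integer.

Tick 1: [PARSE:P1(v=19,ok=F), VALIDATE:-, TRANSFORM:-, EMIT:-] out:-; bubbles=3
Tick 2: [PARSE:-, VALIDATE:P1(v=19,ok=F), TRANSFORM:-, EMIT:-] out:-; bubbles=3
Tick 3: [PARSE:-, VALIDATE:-, TRANSFORM:P1(v=0,ok=F), EMIT:-] out:-; bubbles=3
Tick 4: [PARSE:P2(v=11,ok=F), VALIDATE:-, TRANSFORM:-, EMIT:P1(v=0,ok=F)] out:-; bubbles=2
Tick 5: [PARSE:P3(v=14,ok=F), VALIDATE:P2(v=11,ok=F), TRANSFORM:-, EMIT:-] out:P1(v=0); bubbles=2
Tick 6: [PARSE:-, VALIDATE:P3(v=14,ok=F), TRANSFORM:P2(v=0,ok=F), EMIT:-] out:-; bubbles=2
Tick 7: [PARSE:-, VALIDATE:-, TRANSFORM:P3(v=0,ok=F), EMIT:P2(v=0,ok=F)] out:-; bubbles=2
Tick 8: [PARSE:-, VALIDATE:-, TRANSFORM:-, EMIT:P3(v=0,ok=F)] out:P2(v=0); bubbles=3
Tick 9: [PARSE:-, VALIDATE:-, TRANSFORM:-, EMIT:-] out:P3(v=0); bubbles=4
Total bubble-slots: 24

Answer: 24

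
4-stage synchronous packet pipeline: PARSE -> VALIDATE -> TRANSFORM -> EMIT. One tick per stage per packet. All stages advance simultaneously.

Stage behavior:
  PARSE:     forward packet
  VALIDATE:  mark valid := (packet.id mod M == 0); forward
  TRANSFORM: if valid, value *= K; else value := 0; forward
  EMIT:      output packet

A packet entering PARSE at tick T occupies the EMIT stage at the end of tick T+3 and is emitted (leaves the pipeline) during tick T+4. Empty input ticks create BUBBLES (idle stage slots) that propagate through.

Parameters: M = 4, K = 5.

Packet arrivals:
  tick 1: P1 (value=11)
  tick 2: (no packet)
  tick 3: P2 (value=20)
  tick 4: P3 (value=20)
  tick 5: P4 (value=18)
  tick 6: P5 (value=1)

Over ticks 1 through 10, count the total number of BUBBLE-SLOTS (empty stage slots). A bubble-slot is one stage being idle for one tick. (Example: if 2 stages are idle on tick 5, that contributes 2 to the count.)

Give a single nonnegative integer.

Tick 1: [PARSE:P1(v=11,ok=F), VALIDATE:-, TRANSFORM:-, EMIT:-] out:-; bubbles=3
Tick 2: [PARSE:-, VALIDATE:P1(v=11,ok=F), TRANSFORM:-, EMIT:-] out:-; bubbles=3
Tick 3: [PARSE:P2(v=20,ok=F), VALIDATE:-, TRANSFORM:P1(v=0,ok=F), EMIT:-] out:-; bubbles=2
Tick 4: [PARSE:P3(v=20,ok=F), VALIDATE:P2(v=20,ok=F), TRANSFORM:-, EMIT:P1(v=0,ok=F)] out:-; bubbles=1
Tick 5: [PARSE:P4(v=18,ok=F), VALIDATE:P3(v=20,ok=F), TRANSFORM:P2(v=0,ok=F), EMIT:-] out:P1(v=0); bubbles=1
Tick 6: [PARSE:P5(v=1,ok=F), VALIDATE:P4(v=18,ok=T), TRANSFORM:P3(v=0,ok=F), EMIT:P2(v=0,ok=F)] out:-; bubbles=0
Tick 7: [PARSE:-, VALIDATE:P5(v=1,ok=F), TRANSFORM:P4(v=90,ok=T), EMIT:P3(v=0,ok=F)] out:P2(v=0); bubbles=1
Tick 8: [PARSE:-, VALIDATE:-, TRANSFORM:P5(v=0,ok=F), EMIT:P4(v=90,ok=T)] out:P3(v=0); bubbles=2
Tick 9: [PARSE:-, VALIDATE:-, TRANSFORM:-, EMIT:P5(v=0,ok=F)] out:P4(v=90); bubbles=3
Tick 10: [PARSE:-, VALIDATE:-, TRANSFORM:-, EMIT:-] out:P5(v=0); bubbles=4
Total bubble-slots: 20

Answer: 20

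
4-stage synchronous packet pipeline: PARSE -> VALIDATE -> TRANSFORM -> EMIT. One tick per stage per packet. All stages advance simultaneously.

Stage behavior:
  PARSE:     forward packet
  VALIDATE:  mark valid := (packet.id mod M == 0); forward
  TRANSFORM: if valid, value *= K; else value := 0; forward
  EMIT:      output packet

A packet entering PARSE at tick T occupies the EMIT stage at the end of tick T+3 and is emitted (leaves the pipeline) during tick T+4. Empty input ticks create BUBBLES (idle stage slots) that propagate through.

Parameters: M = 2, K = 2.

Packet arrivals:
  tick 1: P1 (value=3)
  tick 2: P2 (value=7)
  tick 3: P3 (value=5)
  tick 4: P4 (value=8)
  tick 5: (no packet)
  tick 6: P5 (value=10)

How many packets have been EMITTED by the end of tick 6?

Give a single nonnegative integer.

Answer: 2

Derivation:
Tick 1: [PARSE:P1(v=3,ok=F), VALIDATE:-, TRANSFORM:-, EMIT:-] out:-; in:P1
Tick 2: [PARSE:P2(v=7,ok=F), VALIDATE:P1(v=3,ok=F), TRANSFORM:-, EMIT:-] out:-; in:P2
Tick 3: [PARSE:P3(v=5,ok=F), VALIDATE:P2(v=7,ok=T), TRANSFORM:P1(v=0,ok=F), EMIT:-] out:-; in:P3
Tick 4: [PARSE:P4(v=8,ok=F), VALIDATE:P3(v=5,ok=F), TRANSFORM:P2(v=14,ok=T), EMIT:P1(v=0,ok=F)] out:-; in:P4
Tick 5: [PARSE:-, VALIDATE:P4(v=8,ok=T), TRANSFORM:P3(v=0,ok=F), EMIT:P2(v=14,ok=T)] out:P1(v=0); in:-
Tick 6: [PARSE:P5(v=10,ok=F), VALIDATE:-, TRANSFORM:P4(v=16,ok=T), EMIT:P3(v=0,ok=F)] out:P2(v=14); in:P5
Emitted by tick 6: ['P1', 'P2']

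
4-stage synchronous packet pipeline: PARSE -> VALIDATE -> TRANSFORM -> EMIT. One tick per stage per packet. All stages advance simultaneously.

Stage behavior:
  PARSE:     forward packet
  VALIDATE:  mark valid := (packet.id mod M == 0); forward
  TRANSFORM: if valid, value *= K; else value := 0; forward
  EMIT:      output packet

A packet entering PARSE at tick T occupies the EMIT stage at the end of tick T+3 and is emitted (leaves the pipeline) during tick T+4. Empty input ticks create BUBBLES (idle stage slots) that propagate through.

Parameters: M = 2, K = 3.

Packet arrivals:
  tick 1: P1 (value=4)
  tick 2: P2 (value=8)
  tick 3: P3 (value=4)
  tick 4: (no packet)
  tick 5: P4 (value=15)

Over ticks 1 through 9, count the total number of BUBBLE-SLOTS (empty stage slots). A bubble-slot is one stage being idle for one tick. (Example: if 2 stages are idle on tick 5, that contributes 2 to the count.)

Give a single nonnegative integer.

Tick 1: [PARSE:P1(v=4,ok=F), VALIDATE:-, TRANSFORM:-, EMIT:-] out:-; bubbles=3
Tick 2: [PARSE:P2(v=8,ok=F), VALIDATE:P1(v=4,ok=F), TRANSFORM:-, EMIT:-] out:-; bubbles=2
Tick 3: [PARSE:P3(v=4,ok=F), VALIDATE:P2(v=8,ok=T), TRANSFORM:P1(v=0,ok=F), EMIT:-] out:-; bubbles=1
Tick 4: [PARSE:-, VALIDATE:P3(v=4,ok=F), TRANSFORM:P2(v=24,ok=T), EMIT:P1(v=0,ok=F)] out:-; bubbles=1
Tick 5: [PARSE:P4(v=15,ok=F), VALIDATE:-, TRANSFORM:P3(v=0,ok=F), EMIT:P2(v=24,ok=T)] out:P1(v=0); bubbles=1
Tick 6: [PARSE:-, VALIDATE:P4(v=15,ok=T), TRANSFORM:-, EMIT:P3(v=0,ok=F)] out:P2(v=24); bubbles=2
Tick 7: [PARSE:-, VALIDATE:-, TRANSFORM:P4(v=45,ok=T), EMIT:-] out:P3(v=0); bubbles=3
Tick 8: [PARSE:-, VALIDATE:-, TRANSFORM:-, EMIT:P4(v=45,ok=T)] out:-; bubbles=3
Tick 9: [PARSE:-, VALIDATE:-, TRANSFORM:-, EMIT:-] out:P4(v=45); bubbles=4
Total bubble-slots: 20

Answer: 20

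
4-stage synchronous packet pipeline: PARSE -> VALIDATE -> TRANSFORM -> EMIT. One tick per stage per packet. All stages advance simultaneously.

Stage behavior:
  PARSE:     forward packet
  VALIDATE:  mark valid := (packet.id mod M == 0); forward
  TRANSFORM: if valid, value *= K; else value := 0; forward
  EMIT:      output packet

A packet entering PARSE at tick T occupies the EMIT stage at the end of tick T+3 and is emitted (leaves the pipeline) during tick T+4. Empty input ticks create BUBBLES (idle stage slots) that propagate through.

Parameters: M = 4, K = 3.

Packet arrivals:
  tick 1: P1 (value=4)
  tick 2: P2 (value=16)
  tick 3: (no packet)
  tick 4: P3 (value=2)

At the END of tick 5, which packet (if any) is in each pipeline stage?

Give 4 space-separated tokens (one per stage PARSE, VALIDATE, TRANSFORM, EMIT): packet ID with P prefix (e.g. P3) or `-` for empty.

Answer: - P3 - P2

Derivation:
Tick 1: [PARSE:P1(v=4,ok=F), VALIDATE:-, TRANSFORM:-, EMIT:-] out:-; in:P1
Tick 2: [PARSE:P2(v=16,ok=F), VALIDATE:P1(v=4,ok=F), TRANSFORM:-, EMIT:-] out:-; in:P2
Tick 3: [PARSE:-, VALIDATE:P2(v=16,ok=F), TRANSFORM:P1(v=0,ok=F), EMIT:-] out:-; in:-
Tick 4: [PARSE:P3(v=2,ok=F), VALIDATE:-, TRANSFORM:P2(v=0,ok=F), EMIT:P1(v=0,ok=F)] out:-; in:P3
Tick 5: [PARSE:-, VALIDATE:P3(v=2,ok=F), TRANSFORM:-, EMIT:P2(v=0,ok=F)] out:P1(v=0); in:-
At end of tick 5: ['-', 'P3', '-', 'P2']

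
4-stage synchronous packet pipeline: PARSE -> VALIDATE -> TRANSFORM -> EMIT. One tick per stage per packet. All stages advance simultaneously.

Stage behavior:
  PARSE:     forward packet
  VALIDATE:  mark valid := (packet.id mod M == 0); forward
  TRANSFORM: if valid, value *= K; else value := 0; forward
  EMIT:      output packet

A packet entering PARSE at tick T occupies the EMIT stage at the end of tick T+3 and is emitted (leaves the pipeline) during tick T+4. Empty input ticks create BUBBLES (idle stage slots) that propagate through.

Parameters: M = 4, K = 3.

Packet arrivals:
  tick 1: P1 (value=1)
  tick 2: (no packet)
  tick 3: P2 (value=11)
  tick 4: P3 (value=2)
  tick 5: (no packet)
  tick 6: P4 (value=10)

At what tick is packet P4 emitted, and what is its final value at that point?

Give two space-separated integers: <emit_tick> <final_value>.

Tick 1: [PARSE:P1(v=1,ok=F), VALIDATE:-, TRANSFORM:-, EMIT:-] out:-; in:P1
Tick 2: [PARSE:-, VALIDATE:P1(v=1,ok=F), TRANSFORM:-, EMIT:-] out:-; in:-
Tick 3: [PARSE:P2(v=11,ok=F), VALIDATE:-, TRANSFORM:P1(v=0,ok=F), EMIT:-] out:-; in:P2
Tick 4: [PARSE:P3(v=2,ok=F), VALIDATE:P2(v=11,ok=F), TRANSFORM:-, EMIT:P1(v=0,ok=F)] out:-; in:P3
Tick 5: [PARSE:-, VALIDATE:P3(v=2,ok=F), TRANSFORM:P2(v=0,ok=F), EMIT:-] out:P1(v=0); in:-
Tick 6: [PARSE:P4(v=10,ok=F), VALIDATE:-, TRANSFORM:P3(v=0,ok=F), EMIT:P2(v=0,ok=F)] out:-; in:P4
Tick 7: [PARSE:-, VALIDATE:P4(v=10,ok=T), TRANSFORM:-, EMIT:P3(v=0,ok=F)] out:P2(v=0); in:-
Tick 8: [PARSE:-, VALIDATE:-, TRANSFORM:P4(v=30,ok=T), EMIT:-] out:P3(v=0); in:-
Tick 9: [PARSE:-, VALIDATE:-, TRANSFORM:-, EMIT:P4(v=30,ok=T)] out:-; in:-
Tick 10: [PARSE:-, VALIDATE:-, TRANSFORM:-, EMIT:-] out:P4(v=30); in:-
P4: arrives tick 6, valid=True (id=4, id%4=0), emit tick 10, final value 30

Answer: 10 30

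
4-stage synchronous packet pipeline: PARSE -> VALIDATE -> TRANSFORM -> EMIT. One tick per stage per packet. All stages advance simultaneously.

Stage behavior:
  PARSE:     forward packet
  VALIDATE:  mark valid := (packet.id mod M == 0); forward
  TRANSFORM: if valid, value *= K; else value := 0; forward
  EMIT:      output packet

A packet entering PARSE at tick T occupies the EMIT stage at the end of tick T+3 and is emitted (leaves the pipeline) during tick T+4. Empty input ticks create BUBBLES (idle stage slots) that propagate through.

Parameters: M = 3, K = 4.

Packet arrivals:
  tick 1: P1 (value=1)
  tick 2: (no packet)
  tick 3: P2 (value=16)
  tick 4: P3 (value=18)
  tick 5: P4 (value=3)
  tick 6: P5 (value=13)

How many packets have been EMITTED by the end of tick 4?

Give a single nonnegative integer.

Answer: 0

Derivation:
Tick 1: [PARSE:P1(v=1,ok=F), VALIDATE:-, TRANSFORM:-, EMIT:-] out:-; in:P1
Tick 2: [PARSE:-, VALIDATE:P1(v=1,ok=F), TRANSFORM:-, EMIT:-] out:-; in:-
Tick 3: [PARSE:P2(v=16,ok=F), VALIDATE:-, TRANSFORM:P1(v=0,ok=F), EMIT:-] out:-; in:P2
Tick 4: [PARSE:P3(v=18,ok=F), VALIDATE:P2(v=16,ok=F), TRANSFORM:-, EMIT:P1(v=0,ok=F)] out:-; in:P3
Emitted by tick 4: []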